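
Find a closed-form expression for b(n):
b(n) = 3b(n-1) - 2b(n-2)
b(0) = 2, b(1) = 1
Characteristic equation: x² - 3x + 2 = 0, which factors as (x - (1))(x - (2)) = 0.
Roots r₁ = 1, r₂ = 2 (distinct).
General solution: b(n) = A·(1)^n + B·(2)^n.
From b(0) = 2: A + B = 2.
From b(1) = 1: A + 2B = 1.
Solving: A = 3, B = -1.
So b(n) = 3 - 2^{n}.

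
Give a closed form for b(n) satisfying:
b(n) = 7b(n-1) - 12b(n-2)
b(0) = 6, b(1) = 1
Characteristic equation: x² - 7x + 12 = 0, which factors as (x - (3))(x - (4)) = 0.
Roots r₁ = 3, r₂ = 4 (distinct).
General solution: b(n) = A·(3)^n + B·(4)^n.
From b(0) = 6: A + B = 6.
From b(1) = 1: 3A + 4B = 1.
Solving: A = 23, B = -17.
So b(n) = 23 \cdot 3^{n} - 17 \cdot 4^{n}.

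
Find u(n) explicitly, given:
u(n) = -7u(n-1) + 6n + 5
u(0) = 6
First-order linear with linear forcing.
Homogeneous solution: u_h(n) = A·(-7)^n.
Try particular u_p(n) = pn + q. Substituting:
  pn + q = -7(p(n-1) + q) + 6n + 5.
Matching the n-coefficient: p = -7p + 6 ⇒ p = \frac{3}{4}.
Matching constants: q = 7p - 7q + 5 ⇒ q = \frac{41}{32}.
General: u(n) = A·(-7)^n + \frac{3 n}{4} + \frac{41}{32}.
Apply u(0) = 6: A + \frac{41}{32} = 6 ⇒ A = \frac{151}{32}.
So u(n) = \frac{151 \left(-7\right)^{n}}{32} + \frac{3 n}{4} + \frac{41}{32}.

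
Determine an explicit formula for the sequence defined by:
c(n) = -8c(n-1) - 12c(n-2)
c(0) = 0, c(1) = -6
Characteristic equation: x² + 8x + 12 = 0, which factors as (x - (-2))(x - (-6)) = 0.
Roots r₁ = -2, r₂ = -6 (distinct).
General solution: c(n) = A·(-2)^n + B·(-6)^n.
From c(0) = 0: A + B = 0.
From c(1) = -6: -2A - 6B = -6.
Solving: A = - \frac{3}{2}, B = \frac{3}{2}.
So c(n) = - \frac{3 \left(-2\right)^{n}}{2} + \frac{3 \left(-6\right)^{n}}{2}.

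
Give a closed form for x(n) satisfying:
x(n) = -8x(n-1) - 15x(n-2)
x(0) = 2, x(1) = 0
Characteristic equation: x² + 8x + 15 = 0, which factors as (x - (-3))(x - (-5)) = 0.
Roots r₁ = -3, r₂ = -5 (distinct).
General solution: x(n) = A·(-3)^n + B·(-5)^n.
From x(0) = 2: A + B = 2.
From x(1) = 0: -3A - 5B = 0.
Solving: A = 5, B = -3.
So x(n) = 5 \left(-3\right)^{n} - 3 \left(-5\right)^{n}.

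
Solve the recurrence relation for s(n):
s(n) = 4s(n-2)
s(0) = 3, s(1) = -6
Characteristic equation: x² - 4 = 0, which factors as (x - (2))(x - (-2)) = 0.
Roots r₁ = 2, r₂ = -2 (distinct).
General solution: s(n) = A·(2)^n + B·(-2)^n.
From s(0) = 3: A + B = 3.
From s(1) = -6: 2A - 2B = -6.
Solving: A = 0, B = 3.
So s(n) = 3 \left(-2\right)^{n}.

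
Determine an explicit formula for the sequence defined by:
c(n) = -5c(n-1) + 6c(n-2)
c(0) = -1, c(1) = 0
Characteristic equation: x² + 5x - 6 = 0, which factors as (x - (1))(x - (-6)) = 0.
Roots r₁ = 1, r₂ = -6 (distinct).
General solution: c(n) = A·(1)^n + B·(-6)^n.
From c(0) = -1: A + B = -1.
From c(1) = 0: A - 6B = 0.
Solving: A = - \frac{6}{7}, B = - \frac{1}{7}.
So c(n) = - \frac{\left(-6\right)^{n}}{7} - \frac{6}{7}.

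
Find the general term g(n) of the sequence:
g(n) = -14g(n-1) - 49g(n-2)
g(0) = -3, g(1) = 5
Characteristic equation: x² + 14x + 49 = 0, which is (x - (-7))².
Repeated root r = -7.
General solution: g(n) = (A + Bn)·(-7)^n.
From g(0) = -3: A = -3.
From g(1) = 5: (A + B)·(-7) = 5 ⇒ B = \frac{16}{7}.
So g(n) = \left(\frac{16 n}{7} - 3\right) \cdot (-7)^n.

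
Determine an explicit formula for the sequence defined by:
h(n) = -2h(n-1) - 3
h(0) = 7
First-order linear non-homogeneous.
Homogeneous solution: h_h(n) = A·(-2)^n.
Try constant particular solution h_p = K: K = -2K - 3 ⇒ K = -1.
General: h(n) = A·(-2)^n - 1.
Apply h(0) = 7: A - 1 = 7 ⇒ A = 8.
So h(n) = 8 \left(-2\right)^{n} - 1.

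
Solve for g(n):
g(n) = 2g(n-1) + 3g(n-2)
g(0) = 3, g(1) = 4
Characteristic equation: x² - 2x - 3 = 0, which factors as (x - (3))(x - (-1)) = 0.
Roots r₁ = 3, r₂ = -1 (distinct).
General solution: g(n) = A·(3)^n + B·(-1)^n.
From g(0) = 3: A + B = 3.
From g(1) = 4: 3A - B = 4.
Solving: A = \frac{7}{4}, B = \frac{5}{4}.
So g(n) = \frac{5 \left(-1\right)^{n}}{4} + \frac{7 \cdot 3^{n}}{4}.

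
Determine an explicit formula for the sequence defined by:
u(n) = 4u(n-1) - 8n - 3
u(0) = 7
First-order linear with linear forcing.
Homogeneous solution: u_h(n) = A·(4)^n.
Try particular u_p(n) = pn + q. Substituting:
  pn + q = 4(p(n-1) + q) - 8n - 3.
Matching the n-coefficient: p = 4p - 8 ⇒ p = \frac{8}{3}.
Matching constants: q = -4p + 4q - 3 ⇒ q = \frac{41}{9}.
General: u(n) = A·(4)^n + \frac{8 n}{3} + \frac{41}{9}.
Apply u(0) = 7: A + \frac{41}{9} = 7 ⇒ A = \frac{22}{9}.
So u(n) = \frac{22 \cdot 4^{n}}{9} + \frac{8 n}{3} + \frac{41}{9}.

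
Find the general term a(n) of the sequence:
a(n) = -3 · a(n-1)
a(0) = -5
Pure geometric recurrence with ratio -3.
By induction a(n) = a(0) · (-3)^n = - 5 \left(-3\right)^{n}.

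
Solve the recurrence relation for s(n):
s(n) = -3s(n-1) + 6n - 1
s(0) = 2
First-order linear with linear forcing.
Homogeneous solution: s_h(n) = A·(-3)^n.
Try particular s_p(n) = pn + q. Substituting:
  pn + q = -3(p(n-1) + q) + 6n - 1.
Matching the n-coefficient: p = -3p + 6 ⇒ p = \frac{3}{2}.
Matching constants: q = 3p - 3q - 1 ⇒ q = \frac{7}{8}.
General: s(n) = A·(-3)^n + \frac{3 n}{2} + \frac{7}{8}.
Apply s(0) = 2: A + \frac{7}{8} = 2 ⇒ A = \frac{9}{8}.
So s(n) = \frac{9 \left(-3\right)^{n}}{8} + \frac{3 n}{2} + \frac{7}{8}.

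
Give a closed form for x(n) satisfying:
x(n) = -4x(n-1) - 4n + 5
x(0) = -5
First-order linear with linear forcing.
Homogeneous solution: x_h(n) = A·(-4)^n.
Try particular x_p(n) = pn + q. Substituting:
  pn + q = -4(p(n-1) + q) - 4n + 5.
Matching the n-coefficient: p = -4p - 4 ⇒ p = - \frac{4}{5}.
Matching constants: q = 4p - 4q + 5 ⇒ q = \frac{9}{25}.
General: x(n) = A·(-4)^n - \frac{4 n}{5} + \frac{9}{25}.
Apply x(0) = -5: A + \frac{9}{25} = -5 ⇒ A = - \frac{134}{25}.
So x(n) = - \frac{134 \left(-4\right)^{n}}{25} - \frac{4 n}{5} + \frac{9}{25}.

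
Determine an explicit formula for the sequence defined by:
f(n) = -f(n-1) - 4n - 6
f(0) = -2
First-order linear with linear forcing.
Homogeneous solution: f_h(n) = A·(-1)^n.
Try particular f_p(n) = pn + q. Substituting:
  pn + q = -(p(n-1) + q) - 4n - 6.
Matching the n-coefficient: p = -p - 4 ⇒ p = -2.
Matching constants: q = p - q - 6 ⇒ q = -4.
General: f(n) = A·(-1)^n - 2 n - 4.
Apply f(0) = -2: A - 4 = -2 ⇒ A = 2.
So f(n) = 2 \left(-1\right)^{n} - 2 n - 4.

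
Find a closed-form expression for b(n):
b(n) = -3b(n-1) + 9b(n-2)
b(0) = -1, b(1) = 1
Characteristic equation: x² + 3x - 9 = 0.
Discriminant Δ = (-3)² + 4·(9) = 45.
Roots r₁,₂ = (-3 ± √45)/2, so r₁ = - \frac{3}{2} + \frac{3 \sqrt{5}}{2}, r₂ = - \frac{3 \sqrt{5}}{2} - \frac{3}{2}.
General solution: b(n) = A·r₁^n + B·r₂^n.
From the initial conditions, A + B = -1 and r₁A + r₂B = 1.
Since r₁ - r₂ = √45: A = (1 - (-1)r₂)/√45 = - \frac{1}{2} - \frac{\sqrt{5}}{30}, and B = -1 - A = - \frac{1}{2} + \frac{\sqrt{5}}{30}.
So b(n) = \left(- \frac{1}{2} - \frac{\sqrt{5}}{30}\right)\left(- \frac{3}{2} + \frac{3 \sqrt{5}}{2}\right)^n + \left(- \frac{1}{2} + \frac{\sqrt{5}}{30}\right)\left(- \frac{3 \sqrt{5}}{2} - \frac{3}{2}\right)^n.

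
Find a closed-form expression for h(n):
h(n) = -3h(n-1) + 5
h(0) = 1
First-order linear non-homogeneous.
Homogeneous solution: h_h(n) = A·(-3)^n.
Try constant particular solution h_p = K: K = -3K + 5 ⇒ K = \frac{5}{4}.
General: h(n) = A·(-3)^n + \frac{5}{4}.
Apply h(0) = 1: A + \frac{5}{4} = 1 ⇒ A = - \frac{1}{4}.
So h(n) = \frac{5}{4} - \frac{\left(-3\right)^{n}}{4}.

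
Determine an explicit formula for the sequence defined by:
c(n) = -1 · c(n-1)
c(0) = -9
Pure geometric recurrence with ratio -1.
By induction c(n) = c(0) · (-1)^n = - 9 \left(-1\right)^{n}.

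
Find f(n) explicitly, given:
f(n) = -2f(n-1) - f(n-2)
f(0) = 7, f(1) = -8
Characteristic equation: x² + 2x + 1 = 0, which is (x - (-1))².
Repeated root r = -1.
General solution: f(n) = (A + Bn)·(-1)^n.
From f(0) = 7: A = 7.
From f(1) = -8: (A + B)·(-1) = -8 ⇒ B = 1.
So f(n) = \left(n + 7\right) \cdot (-1)^n.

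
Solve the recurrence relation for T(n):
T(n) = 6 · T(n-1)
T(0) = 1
Pure geometric recurrence with ratio 6.
By induction T(n) = T(0) · (6)^n = 6^{n}.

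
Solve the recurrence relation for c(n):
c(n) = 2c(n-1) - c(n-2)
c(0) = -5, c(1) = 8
Characteristic equation: x² - 2x + 1 = 0, which is (x - (1))².
Repeated root r = 1.
General solution: c(n) = (A + Bn)·(1)^n.
From c(0) = -5: A = -5.
From c(1) = 8: (A + B)·(1) = 8 ⇒ B = 13.
So c(n) = \left(13 n - 5\right) \cdot (1)^n.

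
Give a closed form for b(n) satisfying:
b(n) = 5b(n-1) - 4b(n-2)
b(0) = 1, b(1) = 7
Characteristic equation: x² - 5x + 4 = 0, which factors as (x - (1))(x - (4)) = 0.
Roots r₁ = 1, r₂ = 4 (distinct).
General solution: b(n) = A·(1)^n + B·(4)^n.
From b(0) = 1: A + B = 1.
From b(1) = 7: A + 4B = 7.
Solving: A = -1, B = 2.
So b(n) = 2 \cdot 4^{n} - 1.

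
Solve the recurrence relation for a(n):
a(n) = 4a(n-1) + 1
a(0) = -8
First-order linear non-homogeneous.
Homogeneous solution: a_h(n) = A·(4)^n.
Try constant particular solution a_p = K: K = 4K + 1 ⇒ K = - \frac{1}{3}.
General: a(n) = A·(4)^n - \frac{1}{3}.
Apply a(0) = -8: A - \frac{1}{3} = -8 ⇒ A = - \frac{23}{3}.
So a(n) = - \frac{23 \cdot 4^{n}}{3} - \frac{1}{3}.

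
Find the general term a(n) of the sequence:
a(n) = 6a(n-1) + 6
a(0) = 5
First-order linear non-homogeneous.
Homogeneous solution: a_h(n) = A·(6)^n.
Try constant particular solution a_p = K: K = 6K + 6 ⇒ K = - \frac{6}{5}.
General: a(n) = A·(6)^n - \frac{6}{5}.
Apply a(0) = 5: A - \frac{6}{5} = 5 ⇒ A = \frac{31}{5}.
So a(n) = \frac{31 \cdot 6^{n}}{5} - \frac{6}{5}.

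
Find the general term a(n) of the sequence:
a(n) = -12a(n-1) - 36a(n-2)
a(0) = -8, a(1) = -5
Characteristic equation: x² + 12x + 36 = 0, which is (x - (-6))².
Repeated root r = -6.
General solution: a(n) = (A + Bn)·(-6)^n.
From a(0) = -8: A = -8.
From a(1) = -5: (A + B)·(-6) = -5 ⇒ B = \frac{53}{6}.
So a(n) = \left(\frac{53 n}{6} - 8\right) \cdot (-6)^n.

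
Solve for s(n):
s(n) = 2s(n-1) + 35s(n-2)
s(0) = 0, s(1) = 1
Characteristic equation: x² - 2x - 35 = 0, which factors as (x - (-5))(x - (7)) = 0.
Roots r₁ = -5, r₂ = 7 (distinct).
General solution: s(n) = A·(-5)^n + B·(7)^n.
From s(0) = 0: A + B = 0.
From s(1) = 1: -5A + 7B = 1.
Solving: A = - \frac{1}{12}, B = \frac{1}{12}.
So s(n) = - \frac{\left(-5\right)^{n}}{12} + \frac{7^{n}}{12}.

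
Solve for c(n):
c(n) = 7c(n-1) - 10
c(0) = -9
First-order linear non-homogeneous.
Homogeneous solution: c_h(n) = A·(7)^n.
Try constant particular solution c_p = K: K = 7K - 10 ⇒ K = \frac{5}{3}.
General: c(n) = A·(7)^n + \frac{5}{3}.
Apply c(0) = -9: A + \frac{5}{3} = -9 ⇒ A = - \frac{32}{3}.
So c(n) = \frac{5}{3} - \frac{32 \cdot 7^{n}}{3}.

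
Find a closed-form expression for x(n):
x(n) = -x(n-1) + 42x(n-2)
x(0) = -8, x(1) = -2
Characteristic equation: x² + x - 42 = 0, which factors as (x - (6))(x - (-7)) = 0.
Roots r₁ = 6, r₂ = -7 (distinct).
General solution: x(n) = A·(6)^n + B·(-7)^n.
From x(0) = -8: A + B = -8.
From x(1) = -2: 6A - 7B = -2.
Solving: A = - \frac{58}{13}, B = - \frac{46}{13}.
So x(n) = - \frac{46 \left(-7\right)^{n}}{13} - \frac{58 \cdot 6^{n}}{13}.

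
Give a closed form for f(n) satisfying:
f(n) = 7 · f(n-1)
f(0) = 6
Pure geometric recurrence with ratio 7.
By induction f(n) = f(0) · (7)^n = 6 \cdot 7^{n}.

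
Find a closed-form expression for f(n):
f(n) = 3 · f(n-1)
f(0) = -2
Pure geometric recurrence with ratio 3.
By induction f(n) = f(0) · (3)^n = - 2 \cdot 3^{n}.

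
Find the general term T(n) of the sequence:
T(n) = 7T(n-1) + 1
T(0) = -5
First-order linear non-homogeneous.
Homogeneous solution: T_h(n) = A·(7)^n.
Try constant particular solution T_p = K: K = 7K + 1 ⇒ K = - \frac{1}{6}.
General: T(n) = A·(7)^n - \frac{1}{6}.
Apply T(0) = -5: A - \frac{1}{6} = -5 ⇒ A = - \frac{29}{6}.
So T(n) = - \frac{29 \cdot 7^{n}}{6} - \frac{1}{6}.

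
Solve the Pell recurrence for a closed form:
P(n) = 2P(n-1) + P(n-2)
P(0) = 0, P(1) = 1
This is the Pell sequence.
Characteristic equation: x² - 2x - 1 = 0; roots r₁ = 1 + \sqrt{2}, r₂ = 1 - \sqrt{2}.
General: P(n) = A·r₁^n + B·r₂^n. Solving with P(0)=0, P(1)=1 gives A = \frac{\sqrt{2}}{4}, B = - \frac{\sqrt{2}}{4}.
So P(n) = \frac{\sqrt{2} \left(- \left(1 - \sqrt{2}\right)^{n} + \left(1 + \sqrt{2}\right)^{n}\right)}{4}.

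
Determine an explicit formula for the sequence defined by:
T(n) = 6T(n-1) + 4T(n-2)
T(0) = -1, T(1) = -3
Characteristic equation: x² - 6x - 4 = 0.
Discriminant Δ = (6)² + 4·(4) = 52.
Roots r₁,₂ = (6 ± √52)/2, so r₁ = 3 + \sqrt{13}, r₂ = 3 - \sqrt{13}.
General solution: T(n) = A·r₁^n + B·r₂^n.
From the initial conditions, A + B = -1 and r₁A + r₂B = -3.
Since r₁ - r₂ = √52: A = (-3 - (-1)r₂)/√52 = - \frac{1}{2}, and B = -1 - A = - \frac{1}{2}.
So T(n) = \left(- \frac{1}{2}\right)\left(3 + \sqrt{13}\right)^n + \left(- \frac{1}{2}\right)\left(3 - \sqrt{13}\right)^n.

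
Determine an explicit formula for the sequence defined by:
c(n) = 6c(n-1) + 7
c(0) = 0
First-order linear non-homogeneous.
Homogeneous solution: c_h(n) = A·(6)^n.
Try constant particular solution c_p = K: K = 6K + 7 ⇒ K = - \frac{7}{5}.
General: c(n) = A·(6)^n - \frac{7}{5}.
Apply c(0) = 0: A - \frac{7}{5} = 0 ⇒ A = \frac{7}{5}.
So c(n) = \frac{7 \cdot 6^{n}}{5} - \frac{7}{5}.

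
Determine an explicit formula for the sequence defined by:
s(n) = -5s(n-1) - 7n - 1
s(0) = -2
First-order linear with linear forcing.
Homogeneous solution: s_h(n) = A·(-5)^n.
Try particular s_p(n) = pn + q. Substituting:
  pn + q = -5(p(n-1) + q) - 7n - 1.
Matching the n-coefficient: p = -5p - 7 ⇒ p = - \frac{7}{6}.
Matching constants: q = 5p - 5q - 1 ⇒ q = - \frac{41}{36}.
General: s(n) = A·(-5)^n - \frac{7 n}{6} - \frac{41}{36}.
Apply s(0) = -2: A - \frac{41}{36} = -2 ⇒ A = - \frac{31}{36}.
So s(n) = - \frac{31 \left(-5\right)^{n}}{36} - \frac{7 n}{6} - \frac{41}{36}.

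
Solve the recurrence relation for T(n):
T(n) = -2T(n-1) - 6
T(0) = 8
First-order linear non-homogeneous.
Homogeneous solution: T_h(n) = A·(-2)^n.
Try constant particular solution T_p = K: K = -2K - 6 ⇒ K = -2.
General: T(n) = A·(-2)^n - 2.
Apply T(0) = 8: A - 2 = 8 ⇒ A = 10.
So T(n) = 10 \left(-2\right)^{n} - 2.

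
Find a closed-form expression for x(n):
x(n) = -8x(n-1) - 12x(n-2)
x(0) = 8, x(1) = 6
Characteristic equation: x² + 8x + 12 = 0, which factors as (x - (-2))(x - (-6)) = 0.
Roots r₁ = -2, r₂ = -6 (distinct).
General solution: x(n) = A·(-2)^n + B·(-6)^n.
From x(0) = 8: A + B = 8.
From x(1) = 6: -2A - 6B = 6.
Solving: A = \frac{27}{2}, B = - \frac{11}{2}.
So x(n) = \frac{27 \left(-2\right)^{n}}{2} - \frac{11 \left(-6\right)^{n}}{2}.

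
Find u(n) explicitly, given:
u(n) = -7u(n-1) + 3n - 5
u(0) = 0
First-order linear with linear forcing.
Homogeneous solution: u_h(n) = A·(-7)^n.
Try particular u_p(n) = pn + q. Substituting:
  pn + q = -7(p(n-1) + q) + 3n - 5.
Matching the n-coefficient: p = -7p + 3 ⇒ p = \frac{3}{8}.
Matching constants: q = 7p - 7q - 5 ⇒ q = - \frac{19}{64}.
General: u(n) = A·(-7)^n + \frac{3 n}{8} - \frac{19}{64}.
Apply u(0) = 0: A - \frac{19}{64} = 0 ⇒ A = \frac{19}{64}.
So u(n) = \frac{19 \left(-7\right)^{n}}{64} + \frac{3 n}{8} - \frac{19}{64}.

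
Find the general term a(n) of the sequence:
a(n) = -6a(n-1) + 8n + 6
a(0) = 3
First-order linear with linear forcing.
Homogeneous solution: a_h(n) = A·(-6)^n.
Try particular a_p(n) = pn + q. Substituting:
  pn + q = -6(p(n-1) + q) + 8n + 6.
Matching the n-coefficient: p = -6p + 8 ⇒ p = \frac{8}{7}.
Matching constants: q = 6p - 6q + 6 ⇒ q = \frac{90}{49}.
General: a(n) = A·(-6)^n + \frac{8 n}{7} + \frac{90}{49}.
Apply a(0) = 3: A + \frac{90}{49} = 3 ⇒ A = \frac{57}{49}.
So a(n) = \frac{57 \left(-6\right)^{n}}{49} + \frac{8 n}{7} + \frac{90}{49}.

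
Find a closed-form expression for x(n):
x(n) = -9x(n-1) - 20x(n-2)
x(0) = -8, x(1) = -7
Characteristic equation: x² + 9x + 20 = 0, which factors as (x - (-5))(x - (-4)) = 0.
Roots r₁ = -5, r₂ = -4 (distinct).
General solution: x(n) = A·(-5)^n + B·(-4)^n.
From x(0) = -8: A + B = -8.
From x(1) = -7: -5A - 4B = -7.
Solving: A = 39, B = -47.
So x(n) = - 47 \left(-4\right)^{n} + 39 \left(-5\right)^{n}.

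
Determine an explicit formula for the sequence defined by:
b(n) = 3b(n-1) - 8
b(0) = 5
First-order linear non-homogeneous.
Homogeneous solution: b_h(n) = A·(3)^n.
Try constant particular solution b_p = K: K = 3K - 8 ⇒ K = 4.
General: b(n) = A·(3)^n + 4.
Apply b(0) = 5: A + 4 = 5 ⇒ A = 1.
So b(n) = 3^{n} + 4.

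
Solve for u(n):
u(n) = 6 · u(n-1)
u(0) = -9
Pure geometric recurrence with ratio 6.
By induction u(n) = u(0) · (6)^n = - 9 \cdot 6^{n}.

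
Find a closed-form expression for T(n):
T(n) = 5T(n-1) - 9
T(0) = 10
First-order linear non-homogeneous.
Homogeneous solution: T_h(n) = A·(5)^n.
Try constant particular solution T_p = K: K = 5K - 9 ⇒ K = \frac{9}{4}.
General: T(n) = A·(5)^n + \frac{9}{4}.
Apply T(0) = 10: A + \frac{9}{4} = 10 ⇒ A = \frac{31}{4}.
So T(n) = \frac{31 \cdot 5^{n}}{4} + \frac{9}{4}.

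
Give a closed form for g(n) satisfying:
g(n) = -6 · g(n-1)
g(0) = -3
Pure geometric recurrence with ratio -6.
By induction g(n) = g(0) · (-6)^n = - 3 \left(-6\right)^{n}.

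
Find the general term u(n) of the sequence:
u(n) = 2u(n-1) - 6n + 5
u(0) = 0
First-order linear with linear forcing.
Homogeneous solution: u_h(n) = A·(2)^n.
Try particular u_p(n) = pn + q. Substituting:
  pn + q = 2(p(n-1) + q) - 6n + 5.
Matching the n-coefficient: p = 2p - 6 ⇒ p = 6.
Matching constants: q = -2p + 2q + 5 ⇒ q = 7.
General: u(n) = A·(2)^n + 6 n + 7.
Apply u(0) = 0: A + 7 = 0 ⇒ A = -7.
So u(n) = - 7 \cdot 2^{n} + 6 n + 7.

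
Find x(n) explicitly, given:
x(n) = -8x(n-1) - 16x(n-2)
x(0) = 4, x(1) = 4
Characteristic equation: x² + 8x + 16 = 0, which is (x - (-4))².
Repeated root r = -4.
General solution: x(n) = (A + Bn)·(-4)^n.
From x(0) = 4: A = 4.
From x(1) = 4: (A + B)·(-4) = 4 ⇒ B = -5.
So x(n) = \left(4 - 5 n\right) \cdot (-4)^n.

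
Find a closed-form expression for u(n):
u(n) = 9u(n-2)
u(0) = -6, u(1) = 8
Characteristic equation: x² - 9 = 0, which factors as (x - (-3))(x - (3)) = 0.
Roots r₁ = -3, r₂ = 3 (distinct).
General solution: u(n) = A·(-3)^n + B·(3)^n.
From u(0) = -6: A + B = -6.
From u(1) = 8: -3A + 3B = 8.
Solving: A = - \frac{13}{3}, B = - \frac{5}{3}.
So u(n) = - \frac{13 \left(-3\right)^{n}}{3} - \frac{5 \cdot 3^{n}}{3}.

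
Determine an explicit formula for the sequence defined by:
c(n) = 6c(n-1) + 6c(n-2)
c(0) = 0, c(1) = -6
Characteristic equation: x² - 6x - 6 = 0.
Discriminant Δ = (6)² + 4·(6) = 60.
Roots r₁,₂ = (6 ± √60)/2, so r₁ = 3 + \sqrt{15}, r₂ = 3 - \sqrt{15}.
General solution: c(n) = A·r₁^n + B·r₂^n.
From the initial conditions, A + B = 0 and r₁A + r₂B = -6.
Since r₁ - r₂ = √60: A = (-6 - (0)r₂)/√60 = - \frac{\sqrt{15}}{5}, and B = 0 - A = \frac{\sqrt{15}}{5}.
So c(n) = \left(- \frac{\sqrt{15}}{5}\right)\left(3 + \sqrt{15}\right)^n + \left(\frac{\sqrt{15}}{5}\right)\left(3 - \sqrt{15}\right)^n.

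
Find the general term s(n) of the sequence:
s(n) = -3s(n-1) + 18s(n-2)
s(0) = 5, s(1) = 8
Characteristic equation: x² + 3x - 18 = 0, which factors as (x - (-6))(x - (3)) = 0.
Roots r₁ = -6, r₂ = 3 (distinct).
General solution: s(n) = A·(-6)^n + B·(3)^n.
From s(0) = 5: A + B = 5.
From s(1) = 8: -6A + 3B = 8.
Solving: A = \frac{7}{9}, B = \frac{38}{9}.
So s(n) = \frac{7 \left(-6\right)^{n}}{9} + \frac{38 \cdot 3^{n}}{9}.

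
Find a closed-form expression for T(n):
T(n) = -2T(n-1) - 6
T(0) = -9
First-order linear non-homogeneous.
Homogeneous solution: T_h(n) = A·(-2)^n.
Try constant particular solution T_p = K: K = -2K - 6 ⇒ K = -2.
General: T(n) = A·(-2)^n - 2.
Apply T(0) = -9: A - 2 = -9 ⇒ A = -7.
So T(n) = - 7 \left(-2\right)^{n} - 2.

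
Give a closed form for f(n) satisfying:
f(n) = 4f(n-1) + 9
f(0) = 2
First-order linear non-homogeneous.
Homogeneous solution: f_h(n) = A·(4)^n.
Try constant particular solution f_p = K: K = 4K + 9 ⇒ K = -3.
General: f(n) = A·(4)^n - 3.
Apply f(0) = 2: A - 3 = 2 ⇒ A = 5.
So f(n) = 5 \cdot 4^{n} - 3.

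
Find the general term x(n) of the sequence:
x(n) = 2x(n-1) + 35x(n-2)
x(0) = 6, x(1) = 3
Characteristic equation: x² - 2x - 35 = 0, which factors as (x - (7))(x - (-5)) = 0.
Roots r₁ = 7, r₂ = -5 (distinct).
General solution: x(n) = A·(7)^n + B·(-5)^n.
From x(0) = 6: A + B = 6.
From x(1) = 3: 7A - 5B = 3.
Solving: A = \frac{11}{4}, B = \frac{13}{4}.
So x(n) = \frac{13 \left(-5\right)^{n}}{4} + \frac{11 \cdot 7^{n}}{4}.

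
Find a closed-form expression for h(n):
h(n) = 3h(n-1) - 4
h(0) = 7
First-order linear non-homogeneous.
Homogeneous solution: h_h(n) = A·(3)^n.
Try constant particular solution h_p = K: K = 3K - 4 ⇒ K = 2.
General: h(n) = A·(3)^n + 2.
Apply h(0) = 7: A + 2 = 7 ⇒ A = 5.
So h(n) = 5 \cdot 3^{n} + 2.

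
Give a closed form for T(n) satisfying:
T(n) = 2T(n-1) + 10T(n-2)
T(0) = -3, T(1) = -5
Characteristic equation: x² - 2x - 10 = 0.
Discriminant Δ = (2)² + 4·(10) = 44.
Roots r₁,₂ = (2 ± √44)/2, so r₁ = 1 + \sqrt{11}, r₂ = 1 - \sqrt{11}.
General solution: T(n) = A·r₁^n + B·r₂^n.
From the initial conditions, A + B = -3 and r₁A + r₂B = -5.
Since r₁ - r₂ = √44: A = (-5 - (-3)r₂)/√44 = - \frac{3}{2} - \frac{\sqrt{11}}{11}, and B = -3 - A = - \frac{3}{2} + \frac{\sqrt{11}}{11}.
So T(n) = \left(- \frac{3}{2} - \frac{\sqrt{11}}{11}\right)\left(1 + \sqrt{11}\right)^n + \left(- \frac{3}{2} + \frac{\sqrt{11}}{11}\right)\left(1 - \sqrt{11}\right)^n.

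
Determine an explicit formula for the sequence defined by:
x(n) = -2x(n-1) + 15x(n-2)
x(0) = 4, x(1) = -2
Characteristic equation: x² + 2x - 15 = 0, which factors as (x - (3))(x - (-5)) = 0.
Roots r₁ = 3, r₂ = -5 (distinct).
General solution: x(n) = A·(3)^n + B·(-5)^n.
From x(0) = 4: A + B = 4.
From x(1) = -2: 3A - 5B = -2.
Solving: A = \frac{9}{4}, B = \frac{7}{4}.
So x(n) = \frac{7 \left(-5\right)^{n}}{4} + \frac{9 \cdot 3^{n}}{4}.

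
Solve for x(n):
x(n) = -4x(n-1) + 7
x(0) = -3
First-order linear non-homogeneous.
Homogeneous solution: x_h(n) = A·(-4)^n.
Try constant particular solution x_p = K: K = -4K + 7 ⇒ K = \frac{7}{5}.
General: x(n) = A·(-4)^n + \frac{7}{5}.
Apply x(0) = -3: A + \frac{7}{5} = -3 ⇒ A = - \frac{22}{5}.
So x(n) = \frac{7}{5} - \frac{22 \left(-4\right)^{n}}{5}.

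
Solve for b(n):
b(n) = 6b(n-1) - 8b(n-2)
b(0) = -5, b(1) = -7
Characteristic equation: x² - 6x + 8 = 0, which factors as (x - (2))(x - (4)) = 0.
Roots r₁ = 2, r₂ = 4 (distinct).
General solution: b(n) = A·(2)^n + B·(4)^n.
From b(0) = -5: A + B = -5.
From b(1) = -7: 2A + 4B = -7.
Solving: A = - \frac{13}{2}, B = \frac{3}{2}.
So b(n) = - \frac{13 \cdot 2^{n}}{2} + \frac{3 \cdot 4^{n}}{2}.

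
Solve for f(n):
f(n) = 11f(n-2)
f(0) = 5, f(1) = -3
Characteristic equation: x² - 11 = 0.
Discriminant Δ = (0)² + 4·(11) = 44.
Roots r₁,₂ = (0 ± √44)/2, so r₁ = \sqrt{11}, r₂ = - \sqrt{11}.
General solution: f(n) = A·r₁^n + B·r₂^n.
From the initial conditions, A + B = 5 and r₁A + r₂B = -3.
Since r₁ - r₂ = √44: A = (-3 - (5)r₂)/√44 = \frac{5}{2} - \frac{3 \sqrt{11}}{22}, and B = 5 - A = \frac{3 \sqrt{11}}{22} + \frac{5}{2}.
So f(n) = \left(\frac{5}{2} - \frac{3 \sqrt{11}}{22}\right)\left(\sqrt{11}\right)^n + \left(\frac{3 \sqrt{11}}{22} + \frac{5}{2}\right)\left(- \sqrt{11}\right)^n.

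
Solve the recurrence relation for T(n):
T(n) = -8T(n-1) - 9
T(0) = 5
First-order linear non-homogeneous.
Homogeneous solution: T_h(n) = A·(-8)^n.
Try constant particular solution T_p = K: K = -8K - 9 ⇒ K = -1.
General: T(n) = A·(-8)^n - 1.
Apply T(0) = 5: A - 1 = 5 ⇒ A = 6.
So T(n) = 6 \left(-8\right)^{n} - 1.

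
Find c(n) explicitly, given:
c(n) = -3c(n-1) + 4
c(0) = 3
First-order linear non-homogeneous.
Homogeneous solution: c_h(n) = A·(-3)^n.
Try constant particular solution c_p = K: K = -3K + 4 ⇒ K = 1.
General: c(n) = A·(-3)^n + 1.
Apply c(0) = 3: A + 1 = 3 ⇒ A = 2.
So c(n) = 2 \left(-3\right)^{n} + 1.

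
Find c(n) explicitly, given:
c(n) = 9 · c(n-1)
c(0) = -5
Pure geometric recurrence with ratio 9.
By induction c(n) = c(0) · (9)^n = - 5 \cdot 9^{n}.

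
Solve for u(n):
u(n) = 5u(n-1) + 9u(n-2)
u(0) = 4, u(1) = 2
Characteristic equation: x² - 5x - 9 = 0.
Discriminant Δ = (5)² + 4·(9) = 61.
Roots r₁,₂ = (5 ± √61)/2, so r₁ = \frac{5}{2} + \frac{\sqrt{61}}{2}, r₂ = \frac{5}{2} - \frac{\sqrt{61}}{2}.
General solution: u(n) = A·r₁^n + B·r₂^n.
From the initial conditions, A + B = 4 and r₁A + r₂B = 2.
Since r₁ - r₂ = √61: A = (2 - (4)r₂)/√61 = 2 - \frac{8 \sqrt{61}}{61}, and B = 4 - A = \frac{8 \sqrt{61}}{61} + 2.
So u(n) = \left(2 - \frac{8 \sqrt{61}}{61}\right)\left(\frac{5}{2} + \frac{\sqrt{61}}{2}\right)^n + \left(\frac{8 \sqrt{61}}{61} + 2\right)\left(\frac{5}{2} - \frac{\sqrt{61}}{2}\right)^n.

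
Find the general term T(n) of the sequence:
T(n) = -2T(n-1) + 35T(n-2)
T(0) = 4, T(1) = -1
Characteristic equation: x² + 2x - 35 = 0, which factors as (x - (5))(x - (-7)) = 0.
Roots r₁ = 5, r₂ = -7 (distinct).
General solution: T(n) = A·(5)^n + B·(-7)^n.
From T(0) = 4: A + B = 4.
From T(1) = -1: 5A - 7B = -1.
Solving: A = \frac{9}{4}, B = \frac{7}{4}.
So T(n) = \frac{7 \left(-7\right)^{n}}{4} + \frac{9 \cdot 5^{n}}{4}.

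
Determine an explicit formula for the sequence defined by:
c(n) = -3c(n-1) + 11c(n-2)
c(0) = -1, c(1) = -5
Characteristic equation: x² + 3x - 11 = 0.
Discriminant Δ = (-3)² + 4·(11) = 53.
Roots r₁,₂ = (-3 ± √53)/2, so r₁ = - \frac{3}{2} + \frac{\sqrt{53}}{2}, r₂ = - \frac{\sqrt{53}}{2} - \frac{3}{2}.
General solution: c(n) = A·r₁^n + B·r₂^n.
From the initial conditions, A + B = -1 and r₁A + r₂B = -5.
Since r₁ - r₂ = √53: A = (-5 - (-1)r₂)/√53 = - \frac{13 \sqrt{53}}{106} - \frac{1}{2}, and B = -1 - A = - \frac{1}{2} + \frac{13 \sqrt{53}}{106}.
So c(n) = \left(- \frac{13 \sqrt{53}}{106} - \frac{1}{2}\right)\left(- \frac{3}{2} + \frac{\sqrt{53}}{2}\right)^n + \left(- \frac{1}{2} + \frac{13 \sqrt{53}}{106}\right)\left(- \frac{\sqrt{53}}{2} - \frac{3}{2}\right)^n.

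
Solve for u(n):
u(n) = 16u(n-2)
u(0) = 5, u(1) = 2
Characteristic equation: x² - 16 = 0, which factors as (x - (-4))(x - (4)) = 0.
Roots r₁ = -4, r₂ = 4 (distinct).
General solution: u(n) = A·(-4)^n + B·(4)^n.
From u(0) = 5: A + B = 5.
From u(1) = 2: -4A + 4B = 2.
Solving: A = \frac{9}{4}, B = \frac{11}{4}.
So u(n) = \frac{9 \left(-4\right)^{n}}{4} + \frac{11 \cdot 4^{n}}{4}.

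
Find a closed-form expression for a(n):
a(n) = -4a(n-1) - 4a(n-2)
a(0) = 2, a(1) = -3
Characteristic equation: x² + 4x + 4 = 0, which is (x - (-2))².
Repeated root r = -2.
General solution: a(n) = (A + Bn)·(-2)^n.
From a(0) = 2: A = 2.
From a(1) = -3: (A + B)·(-2) = -3 ⇒ B = - \frac{1}{2}.
So a(n) = \left(2 - \frac{n}{2}\right) \cdot (-2)^n.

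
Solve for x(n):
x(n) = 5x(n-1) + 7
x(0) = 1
First-order linear non-homogeneous.
Homogeneous solution: x_h(n) = A·(5)^n.
Try constant particular solution x_p = K: K = 5K + 7 ⇒ K = - \frac{7}{4}.
General: x(n) = A·(5)^n - \frac{7}{4}.
Apply x(0) = 1: A - \frac{7}{4} = 1 ⇒ A = \frac{11}{4}.
So x(n) = \frac{11 \cdot 5^{n}}{4} - \frac{7}{4}.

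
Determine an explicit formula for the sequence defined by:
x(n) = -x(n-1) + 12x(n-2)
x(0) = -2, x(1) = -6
Characteristic equation: x² + x - 12 = 0, which factors as (x - (3))(x - (-4)) = 0.
Roots r₁ = 3, r₂ = -4 (distinct).
General solution: x(n) = A·(3)^n + B·(-4)^n.
From x(0) = -2: A + B = -2.
From x(1) = -6: 3A - 4B = -6.
Solving: A = -2, B = 0.
So x(n) = - 2 \cdot 3^{n}.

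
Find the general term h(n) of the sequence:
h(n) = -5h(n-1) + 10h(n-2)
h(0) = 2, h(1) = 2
Characteristic equation: x² + 5x - 10 = 0.
Discriminant Δ = (-5)² + 4·(10) = 65.
Roots r₁,₂ = (-5 ± √65)/2, so r₁ = - \frac{5}{2} + \frac{\sqrt{65}}{2}, r₂ = - \frac{\sqrt{65}}{2} - \frac{5}{2}.
General solution: h(n) = A·r₁^n + B·r₂^n.
From the initial conditions, A + B = 2 and r₁A + r₂B = 2.
Since r₁ - r₂ = √65: A = (2 - (2)r₂)/√65 = \frac{7 \sqrt{65}}{65} + 1, and B = 2 - A = 1 - \frac{7 \sqrt{65}}{65}.
So h(n) = \left(\frac{7 \sqrt{65}}{65} + 1\right)\left(- \frac{5}{2} + \frac{\sqrt{65}}{2}\right)^n + \left(1 - \frac{7 \sqrt{65}}{65}\right)\left(- \frac{\sqrt{65}}{2} - \frac{5}{2}\right)^n.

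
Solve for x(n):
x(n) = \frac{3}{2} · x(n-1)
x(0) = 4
Pure geometric recurrence with ratio \frac{3}{2}.
By induction x(n) = x(0) · (\frac{3}{2})^n = 4 \left(\frac{3}{2}\right)^{n}.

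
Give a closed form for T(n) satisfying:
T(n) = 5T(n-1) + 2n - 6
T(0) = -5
First-order linear with linear forcing.
Homogeneous solution: T_h(n) = A·(5)^n.
Try particular T_p(n) = pn + q. Substituting:
  pn + q = 5(p(n-1) + q) + 2n - 6.
Matching the n-coefficient: p = 5p + 2 ⇒ p = - \frac{1}{2}.
Matching constants: q = -5p + 5q - 6 ⇒ q = \frac{7}{8}.
General: T(n) = A·(5)^n - \frac{n}{2} + \frac{7}{8}.
Apply T(0) = -5: A + \frac{7}{8} = -5 ⇒ A = - \frac{47}{8}.
So T(n) = - \frac{47 \cdot 5^{n}}{8} - \frac{n}{2} + \frac{7}{8}.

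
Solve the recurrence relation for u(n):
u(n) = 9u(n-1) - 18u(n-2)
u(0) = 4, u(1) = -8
Characteristic equation: x² - 9x + 18 = 0, which factors as (x - (6))(x - (3)) = 0.
Roots r₁ = 6, r₂ = 3 (distinct).
General solution: u(n) = A·(6)^n + B·(3)^n.
From u(0) = 4: A + B = 4.
From u(1) = -8: 6A + 3B = -8.
Solving: A = - \frac{20}{3}, B = \frac{32}{3}.
So u(n) = \frac{32 \cdot 3^{n}}{3} - \frac{20 \cdot 6^{n}}{3}.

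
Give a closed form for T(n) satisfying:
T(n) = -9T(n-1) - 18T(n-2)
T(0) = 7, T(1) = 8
Characteristic equation: x² + 9x + 18 = 0, which factors as (x - (-3))(x - (-6)) = 0.
Roots r₁ = -3, r₂ = -6 (distinct).
General solution: T(n) = A·(-3)^n + B·(-6)^n.
From T(0) = 7: A + B = 7.
From T(1) = 8: -3A - 6B = 8.
Solving: A = \frac{50}{3}, B = - \frac{29}{3}.
So T(n) = \frac{50 \left(-3\right)^{n}}{3} - \frac{29 \left(-6\right)^{n}}{3}.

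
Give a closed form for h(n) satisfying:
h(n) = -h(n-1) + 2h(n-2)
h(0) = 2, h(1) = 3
Characteristic equation: x² + x - 2 = 0, which factors as (x - (1))(x - (-2)) = 0.
Roots r₁ = 1, r₂ = -2 (distinct).
General solution: h(n) = A·(1)^n + B·(-2)^n.
From h(0) = 2: A + B = 2.
From h(1) = 3: A - 2B = 3.
Solving: A = \frac{7}{3}, B = - \frac{1}{3}.
So h(n) = \frac{7}{3} - \frac{\left(-2\right)^{n}}{3}.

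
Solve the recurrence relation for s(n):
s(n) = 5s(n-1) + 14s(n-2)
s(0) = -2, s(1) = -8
Characteristic equation: x² - 5x - 14 = 0, which factors as (x - (7))(x - (-2)) = 0.
Roots r₁ = 7, r₂ = -2 (distinct).
General solution: s(n) = A·(7)^n + B·(-2)^n.
From s(0) = -2: A + B = -2.
From s(1) = -8: 7A - 2B = -8.
Solving: A = - \frac{4}{3}, B = - \frac{2}{3}.
So s(n) = - \frac{2 \left(-2\right)^{n}}{3} - \frac{4 \cdot 7^{n}}{3}.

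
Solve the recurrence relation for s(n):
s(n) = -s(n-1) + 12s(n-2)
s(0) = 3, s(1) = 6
Characteristic equation: x² + x - 12 = 0, which factors as (x - (-4))(x - (3)) = 0.
Roots r₁ = -4, r₂ = 3 (distinct).
General solution: s(n) = A·(-4)^n + B·(3)^n.
From s(0) = 3: A + B = 3.
From s(1) = 6: -4A + 3B = 6.
Solving: A = \frac{3}{7}, B = \frac{18}{7}.
So s(n) = \frac{3 \left(-4\right)^{n}}{7} + \frac{18 \cdot 3^{n}}{7}.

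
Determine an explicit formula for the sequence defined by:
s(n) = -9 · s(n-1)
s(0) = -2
Pure geometric recurrence with ratio -9.
By induction s(n) = s(0) · (-9)^n = - 2 \left(-9\right)^{n}.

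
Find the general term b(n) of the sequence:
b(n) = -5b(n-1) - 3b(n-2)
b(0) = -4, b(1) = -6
Characteristic equation: x² + 5x + 3 = 0.
Discriminant Δ = (-5)² + 4·(-3) = 13.
Roots r₁,₂ = (-5 ± √13)/2, so r₁ = - \frac{5}{2} + \frac{\sqrt{13}}{2}, r₂ = - \frac{5}{2} - \frac{\sqrt{13}}{2}.
General solution: b(n) = A·r₁^n + B·r₂^n.
From the initial conditions, A + B = -4 and r₁A + r₂B = -6.
Since r₁ - r₂ = √13: A = (-6 - (-4)r₂)/√13 = - \frac{16 \sqrt{13}}{13} - 2, and B = -4 - A = -2 + \frac{16 \sqrt{13}}{13}.
So b(n) = \left(- \frac{16 \sqrt{13}}{13} - 2\right)\left(- \frac{5}{2} + \frac{\sqrt{13}}{2}\right)^n + \left(-2 + \frac{16 \sqrt{13}}{13}\right)\left(- \frac{5}{2} - \frac{\sqrt{13}}{2}\right)^n.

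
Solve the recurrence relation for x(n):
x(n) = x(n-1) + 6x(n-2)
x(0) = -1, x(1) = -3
Characteristic equation: x² - x - 6 = 0, which factors as (x - (-2))(x - (3)) = 0.
Roots r₁ = -2, r₂ = 3 (distinct).
General solution: x(n) = A·(-2)^n + B·(3)^n.
From x(0) = -1: A + B = -1.
From x(1) = -3: -2A + 3B = -3.
Solving: A = 0, B = -1.
So x(n) = - 3^{n}.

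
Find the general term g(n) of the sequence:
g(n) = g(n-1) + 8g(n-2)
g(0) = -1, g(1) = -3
Characteristic equation: x² - x - 8 = 0.
Discriminant Δ = (1)² + 4·(8) = 33.
Roots r₁,₂ = (1 ± √33)/2, so r₁ = \frac{1}{2} + \frac{\sqrt{33}}{2}, r₂ = \frac{1}{2} - \frac{\sqrt{33}}{2}.
General solution: g(n) = A·r₁^n + B·r₂^n.
From the initial conditions, A + B = -1 and r₁A + r₂B = -3.
Since r₁ - r₂ = √33: A = (-3 - (-1)r₂)/√33 = - \frac{1}{2} - \frac{5 \sqrt{33}}{66}, and B = -1 - A = - \frac{1}{2} + \frac{5 \sqrt{33}}{66}.
So g(n) = \left(- \frac{1}{2} - \frac{5 \sqrt{33}}{66}\right)\left(\frac{1}{2} + \frac{\sqrt{33}}{2}\right)^n + \left(- \frac{1}{2} + \frac{5 \sqrt{33}}{66}\right)\left(\frac{1}{2} - \frac{\sqrt{33}}{2}\right)^n.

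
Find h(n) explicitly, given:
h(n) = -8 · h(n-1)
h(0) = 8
Pure geometric recurrence with ratio -8.
By induction h(n) = h(0) · (-8)^n = 8 \left(-8\right)^{n}.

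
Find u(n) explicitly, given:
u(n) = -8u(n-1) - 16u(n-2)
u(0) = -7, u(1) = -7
Characteristic equation: x² + 8x + 16 = 0, which is (x - (-4))².
Repeated root r = -4.
General solution: u(n) = (A + Bn)·(-4)^n.
From u(0) = -7: A = -7.
From u(1) = -7: (A + B)·(-4) = -7 ⇒ B = \frac{35}{4}.
So u(n) = \left(\frac{35 n}{4} - 7\right) \cdot (-4)^n.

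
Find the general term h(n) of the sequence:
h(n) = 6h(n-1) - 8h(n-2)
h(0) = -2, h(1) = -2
Characteristic equation: x² - 6x + 8 = 0, which factors as (x - (2))(x - (4)) = 0.
Roots r₁ = 2, r₂ = 4 (distinct).
General solution: h(n) = A·(2)^n + B·(4)^n.
From h(0) = -2: A + B = -2.
From h(1) = -2: 2A + 4B = -2.
Solving: A = -3, B = 1.
So h(n) = - 3 \cdot 2^{n} + 4^{n}.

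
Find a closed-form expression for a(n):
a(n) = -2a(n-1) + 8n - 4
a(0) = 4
First-order linear with linear forcing.
Homogeneous solution: a_h(n) = A·(-2)^n.
Try particular a_p(n) = pn + q. Substituting:
  pn + q = -2(p(n-1) + q) + 8n - 4.
Matching the n-coefficient: p = -2p + 8 ⇒ p = \frac{8}{3}.
Matching constants: q = 2p - 2q - 4 ⇒ q = \frac{4}{9}.
General: a(n) = A·(-2)^n + \frac{8 n}{3} + \frac{4}{9}.
Apply a(0) = 4: A + \frac{4}{9} = 4 ⇒ A = \frac{32}{9}.
So a(n) = \frac{32 \left(-2\right)^{n}}{9} + \frac{8 n}{3} + \frac{4}{9}.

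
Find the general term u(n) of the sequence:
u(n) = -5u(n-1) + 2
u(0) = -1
First-order linear non-homogeneous.
Homogeneous solution: u_h(n) = A·(-5)^n.
Try constant particular solution u_p = K: K = -5K + 2 ⇒ K = \frac{1}{3}.
General: u(n) = A·(-5)^n + \frac{1}{3}.
Apply u(0) = -1: A + \frac{1}{3} = -1 ⇒ A = - \frac{4}{3}.
So u(n) = \frac{1}{3} - \frac{4 \left(-5\right)^{n}}{3}.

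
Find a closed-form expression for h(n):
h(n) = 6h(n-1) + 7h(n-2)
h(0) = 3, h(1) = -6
Characteristic equation: x² - 6x - 7 = 0, which factors as (x - (7))(x - (-1)) = 0.
Roots r₁ = 7, r₂ = -1 (distinct).
General solution: h(n) = A·(7)^n + B·(-1)^n.
From h(0) = 3: A + B = 3.
From h(1) = -6: 7A - B = -6.
Solving: A = - \frac{3}{8}, B = \frac{27}{8}.
So h(n) = \frac{27 \left(-1\right)^{n}}{8} - \frac{3 \cdot 7^{n}}{8}.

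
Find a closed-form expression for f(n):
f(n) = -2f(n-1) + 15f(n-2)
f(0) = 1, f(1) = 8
Characteristic equation: x² + 2x - 15 = 0, which factors as (x - (3))(x - (-5)) = 0.
Roots r₁ = 3, r₂ = -5 (distinct).
General solution: f(n) = A·(3)^n + B·(-5)^n.
From f(0) = 1: A + B = 1.
From f(1) = 8: 3A - 5B = 8.
Solving: A = \frac{13}{8}, B = - \frac{5}{8}.
So f(n) = - \frac{5 \left(-5\right)^{n}}{8} + \frac{13 \cdot 3^{n}}{8}.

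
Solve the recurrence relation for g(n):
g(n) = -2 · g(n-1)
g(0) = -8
Pure geometric recurrence with ratio -2.
By induction g(n) = g(0) · (-2)^n = - 8 \left(-2\right)^{n}.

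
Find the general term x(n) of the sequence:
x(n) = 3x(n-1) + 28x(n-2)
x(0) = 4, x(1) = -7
Characteristic equation: x² - 3x - 28 = 0, which factors as (x - (-4))(x - (7)) = 0.
Roots r₁ = -4, r₂ = 7 (distinct).
General solution: x(n) = A·(-4)^n + B·(7)^n.
From x(0) = 4: A + B = 4.
From x(1) = -7: -4A + 7B = -7.
Solving: A = \frac{35}{11}, B = \frac{9}{11}.
So x(n) = \frac{35 \left(-4\right)^{n}}{11} + \frac{9 \cdot 7^{n}}{11}.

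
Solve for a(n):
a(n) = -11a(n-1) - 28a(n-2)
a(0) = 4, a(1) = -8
Characteristic equation: x² + 11x + 28 = 0, which factors as (x - (-7))(x - (-4)) = 0.
Roots r₁ = -7, r₂ = -4 (distinct).
General solution: a(n) = A·(-7)^n + B·(-4)^n.
From a(0) = 4: A + B = 4.
From a(1) = -8: -7A - 4B = -8.
Solving: A = - \frac{8}{3}, B = \frac{20}{3}.
So a(n) = \frac{20 \left(-4\right)^{n}}{3} - \frac{8 \left(-7\right)^{n}}{3}.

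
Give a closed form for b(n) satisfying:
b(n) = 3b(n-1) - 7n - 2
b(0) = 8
First-order linear with linear forcing.
Homogeneous solution: b_h(n) = A·(3)^n.
Try particular b_p(n) = pn + q. Substituting:
  pn + q = 3(p(n-1) + q) - 7n - 2.
Matching the n-coefficient: p = 3p - 7 ⇒ p = \frac{7}{2}.
Matching constants: q = -3p + 3q - 2 ⇒ q = \frac{25}{4}.
General: b(n) = A·(3)^n + \frac{7 n}{2} + \frac{25}{4}.
Apply b(0) = 8: A + \frac{25}{4} = 8 ⇒ A = \frac{7}{4}.
So b(n) = \frac{7 \cdot 3^{n}}{4} + \frac{7 n}{2} + \frac{25}{4}.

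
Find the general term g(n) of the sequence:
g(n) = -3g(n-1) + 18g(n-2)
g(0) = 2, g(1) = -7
Characteristic equation: x² + 3x - 18 = 0, which factors as (x - (-6))(x - (3)) = 0.
Roots r₁ = -6, r₂ = 3 (distinct).
General solution: g(n) = A·(-6)^n + B·(3)^n.
From g(0) = 2: A + B = 2.
From g(1) = -7: -6A + 3B = -7.
Solving: A = \frac{13}{9}, B = \frac{5}{9}.
So g(n) = \frac{13 \left(-6\right)^{n}}{9} + \frac{5 \cdot 3^{n}}{9}.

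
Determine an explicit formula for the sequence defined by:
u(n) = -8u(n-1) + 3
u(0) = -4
First-order linear non-homogeneous.
Homogeneous solution: u_h(n) = A·(-8)^n.
Try constant particular solution u_p = K: K = -8K + 3 ⇒ K = \frac{1}{3}.
General: u(n) = A·(-8)^n + \frac{1}{3}.
Apply u(0) = -4: A + \frac{1}{3} = -4 ⇒ A = - \frac{13}{3}.
So u(n) = \frac{1}{3} - \frac{13 \left(-8\right)^{n}}{3}.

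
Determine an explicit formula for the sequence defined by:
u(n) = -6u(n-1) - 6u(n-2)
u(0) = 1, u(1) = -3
Characteristic equation: x² + 6x + 6 = 0.
Discriminant Δ = (-6)² + 4·(-6) = 12.
Roots r₁,₂ = (-6 ± √12)/2, so r₁ = -3 + \sqrt{3}, r₂ = -3 - \sqrt{3}.
General solution: u(n) = A·r₁^n + B·r₂^n.
From the initial conditions, A + B = 1 and r₁A + r₂B = -3.
Since r₁ - r₂ = √12: A = (-3 - (1)r₂)/√12 = \frac{1}{2}, and B = 1 - A = \frac{1}{2}.
So u(n) = \left(\frac{1}{2}\right)\left(-3 + \sqrt{3}\right)^n + \left(\frac{1}{2}\right)\left(-3 - \sqrt{3}\right)^n.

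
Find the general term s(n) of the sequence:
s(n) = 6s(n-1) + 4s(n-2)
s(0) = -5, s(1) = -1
Characteristic equation: x² - 6x - 4 = 0.
Discriminant Δ = (6)² + 4·(4) = 52.
Roots r₁,₂ = (6 ± √52)/2, so r₁ = 3 + \sqrt{13}, r₂ = 3 - \sqrt{13}.
General solution: s(n) = A·r₁^n + B·r₂^n.
From the initial conditions, A + B = -5 and r₁A + r₂B = -1.
Since r₁ - r₂ = √52: A = (-1 - (-5)r₂)/√52 = - \frac{5}{2} + \frac{7 \sqrt{13}}{13}, and B = -5 - A = - \frac{5}{2} - \frac{7 \sqrt{13}}{13}.
So s(n) = \left(- \frac{5}{2} + \frac{7 \sqrt{13}}{13}\right)\left(3 + \sqrt{13}\right)^n + \left(- \frac{5}{2} - \frac{7 \sqrt{13}}{13}\right)\left(3 - \sqrt{13}\right)^n.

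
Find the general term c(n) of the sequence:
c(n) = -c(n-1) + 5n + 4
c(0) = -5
First-order linear with linear forcing.
Homogeneous solution: c_h(n) = A·(-1)^n.
Try particular c_p(n) = pn + q. Substituting:
  pn + q = -(p(n-1) + q) + 5n + 4.
Matching the n-coefficient: p = -p + 5 ⇒ p = \frac{5}{2}.
Matching constants: q = p - q + 4 ⇒ q = \frac{13}{4}.
General: c(n) = A·(-1)^n + \frac{5 n}{2} + \frac{13}{4}.
Apply c(0) = -5: A + \frac{13}{4} = -5 ⇒ A = - \frac{33}{4}.
So c(n) = - \frac{33 \left(-1\right)^{n}}{4} + \frac{5 n}{2} + \frac{13}{4}.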